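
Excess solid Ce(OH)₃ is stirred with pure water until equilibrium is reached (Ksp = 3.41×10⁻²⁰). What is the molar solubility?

5.96×10⁻⁶ M

Ce(OH)₃(s) ⇌ Ce³⁺(aq) + 3 OH⁻(aq)
Call the molar solubility s, so that [Ce³⁺] = s and [OH⁻] = 3s.
Ksp = [Ce³⁺][OH⁻]^3 = s · (3s)^3 = 27s^4
27s^4 = 3.41×10⁻²⁰  ⇒  s^4 = 1.26×10⁻²¹
s = (1.26×10⁻²¹)^(1/4) = 5.96×10⁻⁶ mol L⁻¹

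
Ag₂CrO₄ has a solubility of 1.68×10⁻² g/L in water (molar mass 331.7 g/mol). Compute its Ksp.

Convert to molarity: s = 1.68×10⁻² / 331.7 = 5.0648×10⁻⁵ mol/L
Ag₂CrO₄(s) ⇌ 2 Ag⁺(aq) + CrO₄²⁻(aq)
Call the molar solubility s, so that [Ag⁺] = 2s and [CrO₄²⁻] = s.
Ksp = [Ag⁺]^2[CrO₄²⁻] = (2s)^2 · s = 4s^3
Ksp = 4 × (5.0648×10⁻⁵)^3 = 5.20×10⁻¹³

Ksp = 5.20×10⁻¹³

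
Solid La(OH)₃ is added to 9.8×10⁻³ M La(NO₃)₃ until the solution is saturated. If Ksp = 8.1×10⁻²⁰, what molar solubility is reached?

La(OH)₃(s) ⇌ La³⁺(aq) + 3 OH⁻(aq)
With La³⁺ already at 9.8×10⁻³ M and s small, take [La³⁺] ≈ 9.8×10⁻³ M and [OH⁻] = 3s.
Ksp = [La³⁺][OH⁻]^3 = (9.8×10⁻³)(3s)^3
(3s)^3 = 8.1×10⁻²⁰ / (9.8×10⁻³) = 8.3×10⁻¹⁸
s = 6.7×10⁻⁷ M

6.7×10⁻⁷ M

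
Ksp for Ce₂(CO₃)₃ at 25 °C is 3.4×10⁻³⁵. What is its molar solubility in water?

Ce₂(CO₃)₃(s) ⇌ 2 Ce³⁺(aq) + 3 CO₃²⁻(aq)
If s mol/L of Ce₂(CO₃)₃ dissolves, [Ce³⁺] = 2s and [CO₃²⁻] = 3s.
Ksp = [Ce³⁺]^2[CO₃²⁻]^3 = (2s)^2 · (3s)^3 = 108s^5
108s^5 = 3.4×10⁻³⁵  ⇒  s^5 = 3.1×10⁻³⁷
Taking the 5th root, s = 5.0×10⁻⁸ mol/L.

5.0×10⁻⁸ M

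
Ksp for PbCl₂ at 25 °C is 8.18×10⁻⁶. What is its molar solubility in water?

1.27×10⁻² M

PbCl₂(s) ⇌ Pb²⁺(aq) + 2 Cl⁻(aq)
With molar solubility s: [Pb²⁺] = s, [Cl⁻] = 2s.
Ksp = [Pb²⁺][Cl⁻]^2 = s · (2s)^2 = 4s^3
4s^3 = 8.18×10⁻⁶  ⇒  s^3 = 2.05×10⁻⁶
Taking the 3rd root, s = 1.27×10⁻² mol L⁻¹.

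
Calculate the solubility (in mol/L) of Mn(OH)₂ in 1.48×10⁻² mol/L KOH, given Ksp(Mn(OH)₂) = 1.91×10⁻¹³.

Mn(OH)₂(s) ⇌ Mn²⁺(aq) + 2 OH⁻(aq)
The solution already contains OH⁻ at 1.48×10⁻² mol/L. Let s be the molar solubility of Mn(OH)₂.
[OH⁻] ≈ 1.48×10⁻² mol/L (common ion dominates); [Mn²⁺] = s.
Ksp = [Mn²⁺][OH⁻]^2 = s(1.48×10⁻²)^2
s = 1.91×10⁻¹³ / (1.48×10⁻²)^2 = 8.72×10⁻¹⁰
s = 8.72×10⁻¹⁰ mol/L

8.72×10⁻¹⁰ M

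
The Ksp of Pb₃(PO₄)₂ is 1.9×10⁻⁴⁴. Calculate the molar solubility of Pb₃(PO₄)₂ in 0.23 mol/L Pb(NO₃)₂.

Pb₃(PO₄)₂(s) ⇌ 3 Pb²⁺(aq) + 2 PO₄³⁻(aq)
Pb²⁺ is already present at 0.23 mol/L. If s mol/L of Pb₃(PO₄)₂ dissolves, [PO₄³⁻] = 2s while [Pb²⁺] ≈ 0.23 mol/L.
Ksp = [Pb²⁺]^3[PO₄³⁻]^2 = (0.23)^3(2s)^2
(2s)^2 = 1.9×10⁻⁴⁴ / (0.23)^3 = 1.6×10⁻⁴²
s = 6.2×10⁻²² mol/L

6.2×10⁻²² M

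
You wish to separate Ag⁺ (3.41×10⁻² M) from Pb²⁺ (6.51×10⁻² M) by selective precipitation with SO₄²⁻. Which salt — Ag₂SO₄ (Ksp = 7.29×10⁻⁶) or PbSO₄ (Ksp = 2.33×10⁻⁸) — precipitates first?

Each salt precipitates once Q = Ksp for that salt.
For Ag₂SO₄: [SO₄²⁻] = (Ksp/[Ag⁺]^2) = 6.27×10⁻³ M
For PbSO₄: [SO₄²⁻] = (Ksp/[Pb²⁺]) = 3.58×10⁻⁷ M
Since PbSO₄ needs less SO₄²⁻ to reach saturation, it precipitates first.

PbSO₄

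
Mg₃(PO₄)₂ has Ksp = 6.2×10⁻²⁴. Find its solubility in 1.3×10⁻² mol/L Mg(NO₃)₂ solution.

Mg₃(PO₄)₂(s) ⇌ 3 Mg²⁺(aq) + 2 PO₄³⁻(aq)
The solution already contains Mg²⁺ at 1.3×10⁻² mol/L. Let s be the molar solubility of Mg₃(PO₄)₂.
[Mg²⁺] ≈ 1.3×10⁻² mol/L (common ion dominates); [PO₄³⁻] = 2s.
Ksp = [Mg²⁺]^3[PO₄³⁻]^2 = (1.3×10⁻²)^3(2s)^2
(2s)^2 = 6.2×10⁻²⁴ / (1.3×10⁻²)^3 = 2.8×10⁻¹⁸
s = 8.4×10⁻¹⁰ mol/L

8.4×10⁻¹⁰ M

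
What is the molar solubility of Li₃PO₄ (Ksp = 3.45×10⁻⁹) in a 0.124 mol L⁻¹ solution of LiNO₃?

Li₃PO₄(s) ⇌ 3 Li⁺(aq) + PO₄³⁻(aq)
With Li⁺ already at 0.124 mol L⁻¹ and s small, take [Li⁺] ≈ 0.124 mol L⁻¹ and [PO₄³⁻] = s.
Ksp = [Li⁺]^3[PO₄³⁻] = (0.124)^3s
s = 3.45×10⁻⁹ / (0.124)^3 = 1.81×10⁻⁶
s = 1.81×10⁻⁶ mol L⁻¹

1.81×10⁻⁶ M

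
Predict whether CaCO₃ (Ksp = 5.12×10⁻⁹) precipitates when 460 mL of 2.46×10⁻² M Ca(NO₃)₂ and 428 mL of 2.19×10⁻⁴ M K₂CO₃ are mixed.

After mixing, V = 460 mL + 428 mL = 888 mL.
[Ca²⁺] = (2.46×10⁻²)(460)/888 = 1.27×10⁻² M
[CO₃²⁻] = (2.19×10⁻⁴)(428)/888 = 1.06×10⁻⁴ M
Q = [Ca²⁺][CO₃²⁻] = 1.35×10⁻⁶
Because Q > Ksp (1.35×10⁻⁶ vs 5.12×10⁻⁹), a precipitate of CaCO₃ forms.

Yes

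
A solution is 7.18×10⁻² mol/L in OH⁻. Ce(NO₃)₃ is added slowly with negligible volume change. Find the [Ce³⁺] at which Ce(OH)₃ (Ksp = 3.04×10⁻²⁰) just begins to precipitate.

Each salt precipitates once Q = Ksp for that salt.
Ce(OH)₃(s) ⇌ Ce³⁺(aq) + 3 OH⁻(aq)
Ksp = [Ce³⁺][OH⁻]^3 = [Ce³⁺](7.18×10⁻²)^3
[Ce³⁺] = 3.04×10⁻²⁰ / (7.18×10⁻²)^3 = 8.21×10⁻¹⁷
[Ce³⁺] = 8.21×10⁻¹⁷ mol/L

8.21×10⁻¹⁷ M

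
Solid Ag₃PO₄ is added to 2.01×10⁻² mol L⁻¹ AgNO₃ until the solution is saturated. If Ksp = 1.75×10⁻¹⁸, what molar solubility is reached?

2.16×10⁻¹³ M

Ag₃PO₄(s) ⇌ 3 Ag⁺(aq) + PO₄³⁻(aq)
The solution already contains Ag⁺ at 2.01×10⁻² mol L⁻¹. Let s be the molar solubility of Ag₃PO₄.
[Ag⁺] ≈ 2.01×10⁻² mol L⁻¹ (common ion dominates); [PO₄³⁻] = s.
Ksp = [Ag⁺]^3[PO₄³⁻] = (2.01×10⁻²)^3s
s = 1.75×10⁻¹⁸ / (2.01×10⁻²)^3 = 2.16×10⁻¹³
s = 2.16×10⁻¹³ mol L⁻¹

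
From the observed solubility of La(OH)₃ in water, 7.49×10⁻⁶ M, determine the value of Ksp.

La(OH)₃(s) ⇌ La³⁺(aq) + 3 OH⁻(aq)
Call the molar solubility s, so that [La³⁺] = s and [OH⁻] = 3s.
Ksp = [La³⁺][OH⁻]^3 = s · (3s)^3 = 27s^4
Ksp = 27 × (7.49×10⁻⁶)^4 = 8.50×10⁻²⁰

Ksp = 8.50×10⁻²⁰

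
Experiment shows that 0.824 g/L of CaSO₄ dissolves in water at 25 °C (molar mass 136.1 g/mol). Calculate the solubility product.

s = (0.824 g L⁻¹)/(136.1 g mol⁻¹) = 6.0544×10⁻³ M
CaSO₄(s) ⇌ Ca²⁺(aq) + SO₄²⁻(aq)
For each mole of CaSO₄ that dissolves per liter, [Ca²⁺] = s and [SO₄²⁻] = s; let s denote this solubility.
Ksp = [Ca²⁺][SO₄²⁻] = s · s = s^2
Ksp = (6.0544×10⁻³)^2 = 3.67×10⁻⁵

Ksp = 3.67×10⁻⁵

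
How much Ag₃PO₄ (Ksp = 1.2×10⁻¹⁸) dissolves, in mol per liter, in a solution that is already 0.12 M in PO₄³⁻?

7.2×10⁻⁷ M

Ag₃PO₄(s) ⇌ 3 Ag⁺(aq) + PO₄³⁻(aq)
PO₄³⁻ is already present at 0.12 M. If s mol/L of Ag₃PO₄ dissolves, [Ag⁺] = 3s while [PO₄³⁻] ≈ 0.12 M.
Ksp = [Ag⁺]^3[PO₄³⁻] = (3s)^3(0.12)
(3s)^3 = 1.2×10⁻¹⁸ / (0.12) = 1.0×10⁻¹⁷
s = 7.2×10⁻⁷ M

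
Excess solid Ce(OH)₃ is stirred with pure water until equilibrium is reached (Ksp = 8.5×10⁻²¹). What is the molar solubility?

4.2×10⁻⁶ M

Ce(OH)₃(s) ⇌ Ce³⁺(aq) + 3 OH⁻(aq)
With molar solubility s: [Ce³⁺] = s, [OH⁻] = 3s.
Ksp = [Ce³⁺][OH⁻]^3 = s · (3s)^3 = 27s^4
27s^4 = 8.5×10⁻²¹  ⇒  s^4 = 3.1×10⁻²²
s = (3.1×10⁻²²)^(1/4) = 4.2×10⁻⁶ M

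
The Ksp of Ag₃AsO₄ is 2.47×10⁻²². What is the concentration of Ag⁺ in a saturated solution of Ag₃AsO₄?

Ag₃AsO₄(s) ⇌ 3 Ag⁺(aq) + AsO₄³⁻(aq)
With molar solubility s: [Ag⁺] = 3s, [AsO₄³⁻] = s.
Ksp = [Ag⁺]^3[AsO₄³⁻] = (3s)^3 · s = 27s^4 = 2.47×10⁻²²
s = 1.74×10⁻⁶ mol L⁻¹
[Ag⁺] = 3s = 5.22×10⁻⁶ mol L⁻¹

5.22×10⁻⁶ M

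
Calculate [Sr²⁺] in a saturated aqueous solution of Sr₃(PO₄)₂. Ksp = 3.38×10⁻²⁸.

3.77×10⁻⁶ M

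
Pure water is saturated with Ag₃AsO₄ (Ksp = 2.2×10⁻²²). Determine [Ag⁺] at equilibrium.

5.1×10⁻⁶ M

Ag₃AsO₄(s) ⇌ 3 Ag⁺(aq) + AsO₄³⁻(aq)
Call the molar solubility s, so that [Ag⁺] = 3s and [AsO₄³⁻] = s.
Ksp = [Ag⁺]^3[AsO₄³⁻] = (3s)^3 · s = 27s^4 = 2.2×10⁻²²
s = 1.7×10⁻⁶ mol L⁻¹
[Ag⁺] = 3s = 5.1×10⁻⁶ mol L⁻¹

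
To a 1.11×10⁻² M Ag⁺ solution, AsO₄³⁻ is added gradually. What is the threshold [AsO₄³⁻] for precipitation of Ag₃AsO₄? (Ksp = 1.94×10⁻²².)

Precipitation of each salt begins when its ion product equals Ksp.
Ag₃AsO₄(s) ⇌ 3 Ag⁺(aq) + AsO₄³⁻(aq)
Ksp = [Ag⁺]^3[AsO₄³⁻] = [AsO₄³⁻](1.11×10⁻²)^3
[AsO₄³⁻] = 1.94×10⁻²² / (1.11×10⁻²)^3 = 1.42×10⁻¹⁶
[AsO₄³⁻] = 1.42×10⁻¹⁶ M

1.42×10⁻¹⁶ M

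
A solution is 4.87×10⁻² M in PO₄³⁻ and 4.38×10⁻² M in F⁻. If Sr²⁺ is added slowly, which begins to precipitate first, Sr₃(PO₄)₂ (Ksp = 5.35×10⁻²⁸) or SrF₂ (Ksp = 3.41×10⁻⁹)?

Sr₃(PO₄)₂

Precipitation of each salt begins when its ion product equals Ksp.
For Sr₃(PO₄)₂: [Sr²⁺] = (Ksp/[PO₄³⁻]^2)^(1/3) = 6.09×10⁻⁹ M
For SrF₂: [Sr²⁺] = (Ksp/[F⁻]^2) = 1.78×10⁻⁶ M
Sr₃(PO₄)₂ requires the lower [Sr²⁺], so it precipitates first.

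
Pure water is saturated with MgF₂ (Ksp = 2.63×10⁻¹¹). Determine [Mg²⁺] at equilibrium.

MgF₂(s) ⇌ Mg²⁺(aq) + 2 F⁻(aq)
Let s be the molar solubility. Then [Mg²⁺] = s and [F⁻] = 2s.
Ksp = [Mg²⁺][F⁻]^2 = s · (2s)^2 = 4s^3 = 2.63×10⁻¹¹
s = 1.87×10⁻⁴ mol L⁻¹
[Mg²⁺] = s = 1.87×10⁻⁴ mol L⁻¹

1.87×10⁻⁴ M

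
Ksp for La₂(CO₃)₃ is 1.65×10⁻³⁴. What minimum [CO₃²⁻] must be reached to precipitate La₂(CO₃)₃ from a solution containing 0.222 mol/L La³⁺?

1.50×10⁻¹¹ M

The threshold for precipitation is Q = Ksp.
La₂(CO₃)₃(s) ⇌ 2 La³⁺(aq) + 3 CO₃²⁻(aq)
Ksp = [La³⁺]^2[CO₃²⁻]^3 = [CO₃²⁻]^3(0.222)^2
[CO₃²⁻]^3 = 1.65×10⁻³⁴ / (0.222)^2 = 3.35×10⁻³³
[CO₃²⁻] = 1.50×10⁻¹¹ mol/L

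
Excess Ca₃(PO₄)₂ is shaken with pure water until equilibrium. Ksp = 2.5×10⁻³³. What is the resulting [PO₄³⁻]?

2.4×10⁻⁷ M

Ca₃(PO₄)₂(s) ⇌ 3 Ca²⁺(aq) + 2 PO₄³⁻(aq)
Call the molar solubility s, so that [Ca²⁺] = 3s and [PO₄³⁻] = 2s.
Ksp = [Ca²⁺]^3[PO₄³⁻]^2 = (3s)^3 · (2s)^2 = 108s^5 = 2.5×10⁻³³
s = 1.2×10⁻⁷ mol/L
[PO₄³⁻] = 2s = 2.4×10⁻⁷ mol/L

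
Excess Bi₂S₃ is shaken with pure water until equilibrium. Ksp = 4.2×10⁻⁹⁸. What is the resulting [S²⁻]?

3.9×10⁻²⁰ M

Bi₂S₃(s) ⇌ 2 Bi³⁺(aq) + 3 S²⁻(aq)
With molar solubility s: [Bi³⁺] = 2s, [S²⁻] = 3s.
Ksp = [Bi³⁺]^2[S²⁻]^3 = (2s)^2 · (3s)^3 = 108s^5 = 4.2×10⁻⁹⁸
s = 1.3×10⁻²⁰ M
[S²⁻] = 3s = 3.9×10⁻²⁰ M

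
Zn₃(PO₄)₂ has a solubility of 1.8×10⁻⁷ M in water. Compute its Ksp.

Zn₃(PO₄)₂(s) ⇌ 3 Zn²⁺(aq) + 2 PO₄³⁻(aq)
With molar solubility s: [Zn²⁺] = 3s, [PO₄³⁻] = 2s.
Ksp = [Zn²⁺]^3[PO₄³⁻]^2 = (3s)^3 · (2s)^2 = 108s^5
Ksp = 108 × (1.8×10⁻⁷)^5 = 2.0×10⁻³²

Ksp = 2.0×10⁻³²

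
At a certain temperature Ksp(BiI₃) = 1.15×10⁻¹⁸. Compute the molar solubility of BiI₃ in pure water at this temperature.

1.44×10⁻⁵ M

BiI₃(s) ⇌ Bi³⁺(aq) + 3 I⁻(aq)
For each mole of BiI₃ that dissolves per liter, [Bi³⁺] = s and [I⁻] = 3s; let s denote this solubility.
Ksp = [Bi³⁺][I⁻]^3 = s · (3s)^3 = 27s^4
27s^4 = 1.15×10⁻¹⁸  ⇒  s^4 = 4.26×10⁻²⁰
s = 1.44×10⁻⁵ mol/L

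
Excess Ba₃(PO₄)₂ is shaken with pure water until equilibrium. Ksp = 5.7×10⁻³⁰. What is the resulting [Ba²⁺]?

1.7×10⁻⁶ M

Ba₃(PO₄)₂(s) ⇌ 3 Ba²⁺(aq) + 2 PO₄³⁻(aq)
With molar solubility s: [Ba²⁺] = 3s, [PO₄³⁻] = 2s.
Ksp = [Ba²⁺]^3[PO₄³⁻]^2 = (3s)^3 · (2s)^2 = 108s^5 = 5.7×10⁻³⁰
s = 5.6×10⁻⁷ mol L⁻¹
[Ba²⁺] = 3s = 1.7×10⁻⁶ mol L⁻¹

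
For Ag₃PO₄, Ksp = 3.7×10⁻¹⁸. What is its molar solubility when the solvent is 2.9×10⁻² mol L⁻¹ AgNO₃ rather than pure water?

1.5×10⁻¹³ M

Ag₃PO₄(s) ⇌ 3 Ag⁺(aq) + PO₄³⁻(aq)
With Ag⁺ already at 2.9×10⁻² mol L⁻¹ and s small, take [Ag⁺] ≈ 2.9×10⁻² mol L⁻¹ and [PO₄³⁻] = s.
Ksp = [Ag⁺]^3[PO₄³⁻] = (2.9×10⁻²)^3s
s = 3.7×10⁻¹⁸ / (2.9×10⁻²)^3 = 1.5×10⁻¹³
s = 1.5×10⁻¹³ mol L⁻¹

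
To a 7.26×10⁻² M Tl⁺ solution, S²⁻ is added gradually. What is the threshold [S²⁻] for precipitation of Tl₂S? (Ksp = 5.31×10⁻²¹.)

1.01×10⁻¹⁸ M

Each salt precipitates once Q = Ksp for that salt.
Tl₂S(s) ⇌ 2 Tl⁺(aq) + S²⁻(aq)
Ksp = [Tl⁺]^2[S²⁻] = [S²⁻](7.26×10⁻²)^2
[S²⁻] = 5.31×10⁻²¹ / (7.26×10⁻²)^2 = 1.01×10⁻¹⁸
[S²⁻] = 1.01×10⁻¹⁸ M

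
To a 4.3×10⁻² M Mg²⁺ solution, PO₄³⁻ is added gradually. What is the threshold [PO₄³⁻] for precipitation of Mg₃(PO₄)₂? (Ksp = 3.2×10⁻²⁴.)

The threshold for precipitation is Q = Ksp.
Mg₃(PO₄)₂(s) ⇌ 3 Mg²⁺(aq) + 2 PO₄³⁻(aq)
Ksp = [Mg²⁺]^3[PO₄³⁻]^2 = [PO₄³⁻]^2(4.3×10⁻²)^3
[PO₄³⁻]^2 = 3.2×10⁻²⁴ / (4.3×10⁻²)^3 = 4.0×10⁻²⁰
[PO₄³⁻] = 2.0×10⁻¹⁰ M

2.0×10⁻¹⁰ M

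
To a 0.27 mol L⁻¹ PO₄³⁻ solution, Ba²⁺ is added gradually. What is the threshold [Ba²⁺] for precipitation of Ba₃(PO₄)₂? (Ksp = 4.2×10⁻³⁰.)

A salt starts to precipitate once the ion product Q reaches its Ksp.
Ba₃(PO₄)₂(s) ⇌ 3 Ba²⁺(aq) + 2 PO₄³⁻(aq)
Ksp = [Ba²⁺]^3[PO₄³⁻]^2 = [Ba²⁺]^3(0.27)^2
[Ba²⁺]^3 = 4.2×10⁻³⁰ / (0.27)^2 = 5.8×10⁻²⁹
[Ba²⁺] = 3.9×10⁻¹⁰ mol L⁻¹

3.9×10⁻¹⁰ M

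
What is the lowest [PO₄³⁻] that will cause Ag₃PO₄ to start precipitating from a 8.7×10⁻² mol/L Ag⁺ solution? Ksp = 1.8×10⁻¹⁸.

2.7×10⁻¹⁵ M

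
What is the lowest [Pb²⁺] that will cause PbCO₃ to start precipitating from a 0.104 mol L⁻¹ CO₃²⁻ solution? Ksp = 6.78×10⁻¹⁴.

6.52×10⁻¹³ M

A salt starts to precipitate once the ion product Q reaches its Ksp.
PbCO₃(s) ⇌ Pb²⁺(aq) + CO₃²⁻(aq)
Ksp = [Pb²⁺][CO₃²⁻] = [Pb²⁺](0.104)
[Pb²⁺] = 6.78×10⁻¹⁴ / (0.104) = 6.52×10⁻¹³
[Pb²⁺] = 6.52×10⁻¹³ mol L⁻¹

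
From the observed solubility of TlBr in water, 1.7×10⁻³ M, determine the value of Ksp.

Ksp = 2.9×10⁻⁶

TlBr(s) ⇌ Tl⁺(aq) + Br⁻(aq)
For each mole of TlBr that dissolves per liter, [Tl⁺] = s and [Br⁻] = s; let s denote this solubility.
Ksp = [Tl⁺][Br⁻] = s · s = s^2
Ksp = (1.7×10⁻³)^2 = 2.9×10⁻⁶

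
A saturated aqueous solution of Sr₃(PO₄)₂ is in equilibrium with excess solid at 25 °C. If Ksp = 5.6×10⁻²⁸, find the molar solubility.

Sr₃(PO₄)₂(s) ⇌ 3 Sr²⁺(aq) + 2 PO₄³⁻(aq)
Let s be the molar solubility. Then [Sr²⁺] = 3s and [PO₄³⁻] = 2s.
Ksp = [Sr²⁺]^3[PO₄³⁻]^2 = (3s)^3 · (2s)^2 = 108s^5
108s^5 = 5.6×10⁻²⁸  ⇒  s^5 = 5.2×10⁻³⁰
s = (5.2×10⁻³⁰)^(1/5) = 1.4×10⁻⁶ M

1.4×10⁻⁶ M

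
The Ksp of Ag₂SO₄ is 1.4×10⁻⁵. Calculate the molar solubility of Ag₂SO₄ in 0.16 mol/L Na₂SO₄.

4.7×10⁻³ M

Ag₂SO₄(s) ⇌ 2 Ag⁺(aq) + SO₄²⁻(aq)
Let s be the solubility of Ag₂SO₄ here. The common ion gives [SO₄²⁻] ≈ 0.16 mol/L, and [Ag⁺] = 2s.
Ksp = [Ag⁺]^2[SO₄²⁻] = (2s)^2(0.16)
(2s)^2 = 1.4×10⁻⁵ / (0.16) = 8.8×10⁻⁵
s = 4.7×10⁻³ mol/L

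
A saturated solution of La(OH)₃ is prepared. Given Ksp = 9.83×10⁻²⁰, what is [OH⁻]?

2.33×10⁻⁵ M

La(OH)₃(s) ⇌ La³⁺(aq) + 3 OH⁻(aq)
Call the molar solubility s, so that [La³⁺] = s and [OH⁻] = 3s.
Ksp = [La³⁺][OH⁻]^3 = s · (3s)^3 = 27s^4 = 9.83×10⁻²⁰
s = 7.77×10⁻⁶ mol/L
[OH⁻] = 3s = 2.33×10⁻⁵ mol/L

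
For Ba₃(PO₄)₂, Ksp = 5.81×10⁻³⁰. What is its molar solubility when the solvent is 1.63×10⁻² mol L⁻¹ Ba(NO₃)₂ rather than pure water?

5.79×10⁻¹³ M

Ba₃(PO₄)₂(s) ⇌ 3 Ba²⁺(aq) + 2 PO₄³⁻(aq)
Ba²⁺ is already present at 1.63×10⁻² mol L⁻¹. If s mol/L of Ba₃(PO₄)₂ dissolves, [PO₄³⁻] = 2s while [Ba²⁺] ≈ 1.63×10⁻² mol L⁻¹.
Ksp = [Ba²⁺]^3[PO₄³⁻]^2 = (1.63×10⁻²)^3(2s)^2
(2s)^2 = 5.81×10⁻³⁰ / (1.63×10⁻²)^3 = 1.34×10⁻²⁴
s = 5.79×10⁻¹³ mol L⁻¹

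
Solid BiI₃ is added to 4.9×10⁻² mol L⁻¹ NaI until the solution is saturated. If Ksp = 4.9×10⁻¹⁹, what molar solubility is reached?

BiI₃(s) ⇌ Bi³⁺(aq) + 3 I⁻(aq)
I⁻ is already present at 4.9×10⁻² mol L⁻¹. If s mol/L of BiI₃ dissolves, [Bi³⁺] = s while [I⁻] ≈ 4.9×10⁻² mol L⁻¹.
Ksp = [Bi³⁺][I⁻]^3 = s(4.9×10⁻²)^3
s = 4.9×10⁻¹⁹ / (4.9×10⁻²)^3 = 4.2×10⁻¹⁵
s = 4.2×10⁻¹⁵ mol L⁻¹

4.2×10⁻¹⁵ M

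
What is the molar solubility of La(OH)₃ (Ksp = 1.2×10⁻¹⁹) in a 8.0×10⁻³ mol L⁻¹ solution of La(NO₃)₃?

8.2×10⁻⁷ M

La(OH)₃(s) ⇌ La³⁺(aq) + 3 OH⁻(aq)
La³⁺ is already present at 8.0×10⁻³ mol L⁻¹. If s mol/L of La(OH)₃ dissolves, [OH⁻] = 3s while [La³⁺] ≈ 8.0×10⁻³ mol L⁻¹.
Ksp = [La³⁺][OH⁻]^3 = (8.0×10⁻³)(3s)^3
(3s)^3 = 1.2×10⁻¹⁹ / (8.0×10⁻³) = 1.5×10⁻¹⁷
s = 8.2×10⁻⁷ mol L⁻¹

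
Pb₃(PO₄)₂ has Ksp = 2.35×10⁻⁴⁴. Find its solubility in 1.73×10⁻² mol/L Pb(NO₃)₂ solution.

3.37×10⁻²⁰ M

Pb₃(PO₄)₂(s) ⇌ 3 Pb²⁺(aq) + 2 PO₄³⁻(aq)
Let s be the solubility of Pb₃(PO₄)₂ here. The common ion gives [Pb²⁺] ≈ 1.73×10⁻² mol/L, and [PO₄³⁻] = 2s.
Ksp = [Pb²⁺]^3[PO₄³⁻]^2 = (1.73×10⁻²)^3(2s)^2
(2s)^2 = 2.35×10⁻⁴⁴ / (1.73×10⁻²)^3 = 4.54×10⁻³⁹
s = 3.37×10⁻²⁰ mol/L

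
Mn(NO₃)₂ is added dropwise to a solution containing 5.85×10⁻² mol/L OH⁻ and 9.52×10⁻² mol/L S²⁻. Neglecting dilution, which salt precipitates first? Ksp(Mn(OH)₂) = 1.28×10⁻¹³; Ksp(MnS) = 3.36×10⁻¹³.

MnS

Precipitation of each salt begins when its ion product equals Ksp.
For Mn(OH)₂: [Mn²⁺] = (Ksp/[OH⁻]^2) = 3.74×10⁻¹¹ mol/L
For MnS: [Mn²⁺] = (Ksp/[S²⁻]) = 3.53×10⁻¹² mol/L
Since MnS needs less Mn²⁺ to reach saturation, it precipitates first.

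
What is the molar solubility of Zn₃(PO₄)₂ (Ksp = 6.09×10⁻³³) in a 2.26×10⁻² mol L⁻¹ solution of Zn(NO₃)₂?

1.15×10⁻¹⁴ M

Zn₃(PO₄)₂(s) ⇌ 3 Zn²⁺(aq) + 2 PO₄³⁻(aq)
The solution already contains Zn²⁺ at 2.26×10⁻² mol L⁻¹. Let s be the molar solubility of Zn₃(PO₄)₂.
[Zn²⁺] ≈ 2.26×10⁻² mol L⁻¹ (common ion dominates); [PO₄³⁻] = 2s.
Ksp = [Zn²⁺]^3[PO₄³⁻]^2 = (2.26×10⁻²)^3(2s)^2
(2s)^2 = 6.09×10⁻³³ / (2.26×10⁻²)^3 = 5.28×10⁻²⁸
s = 1.15×10⁻¹⁴ mol L⁻¹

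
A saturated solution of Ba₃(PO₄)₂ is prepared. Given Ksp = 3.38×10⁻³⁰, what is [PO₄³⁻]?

Ba₃(PO₄)₂(s) ⇌ 3 Ba²⁺(aq) + 2 PO₄³⁻(aq)
Let s be the molar solubility. Then [Ba²⁺] = 3s and [PO₄³⁻] = 2s.
Ksp = [Ba²⁺]^3[PO₄³⁻]^2 = (3s)^3 · (2s)^2 = 108s^5 = 3.38×10⁻³⁰
s = 5.00×10⁻⁷ mol L⁻¹
[PO₄³⁻] = 2s = 1.00×10⁻⁶ mol L⁻¹

1.00×10⁻⁶ M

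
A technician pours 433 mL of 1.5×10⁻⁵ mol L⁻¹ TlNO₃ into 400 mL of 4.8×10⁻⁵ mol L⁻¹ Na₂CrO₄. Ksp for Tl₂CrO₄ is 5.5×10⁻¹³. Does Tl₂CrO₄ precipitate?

No

After mixing, V = 433 mL + 400 mL = 833 mL.
[Tl⁺] = (1.5×10⁻⁵)(433)/833 = 7.8×10⁻⁶ mol L⁻¹
[CrO₄²⁻] = (4.8×10⁻⁵)(400)/833 = 2.3×10⁻⁵ mol L⁻¹
Q = [Tl⁺]^2[CrO₄²⁻] = 1.4×10⁻¹⁵
Q = 1.4×10⁻¹⁵ < Ksp = 5.5×10⁻¹³, so the solution is unsaturated and no precipitate forms.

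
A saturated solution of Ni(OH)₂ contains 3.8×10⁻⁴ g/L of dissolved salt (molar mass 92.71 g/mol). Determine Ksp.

Ksp = 2.8×10⁻¹⁶

s = (3.8×10⁻⁴ g L⁻¹)/(92.71 g mol⁻¹) = 4.099×10⁻⁶ M
Ni(OH)₂(s) ⇌ Ni²⁺(aq) + 2 OH⁻(aq)
For each mole of Ni(OH)₂ that dissolves per liter, [Ni²⁺] = s and [OH⁻] = 2s; let s denote this solubility.
Ksp = [Ni²⁺][OH⁻]^2 = s · (2s)^2 = 4s^3
Ksp = 4 × (4.099×10⁻⁶)^3 = 2.8×10⁻¹⁶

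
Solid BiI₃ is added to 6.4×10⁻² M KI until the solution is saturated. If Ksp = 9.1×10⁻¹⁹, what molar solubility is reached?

BiI₃(s) ⇌ Bi³⁺(aq) + 3 I⁻(aq)
Let s be the solubility of BiI₃ here. The common ion gives [I⁻] ≈ 6.4×10⁻² M, and [Bi³⁺] = s.
Ksp = [Bi³⁺][I⁻]^3 = s(6.4×10⁻²)^3
s = 9.1×10⁻¹⁹ / (6.4×10⁻²)^3 = 3.5×10⁻¹⁵
s = 3.5×10⁻¹⁵ M

3.5×10⁻¹⁵ M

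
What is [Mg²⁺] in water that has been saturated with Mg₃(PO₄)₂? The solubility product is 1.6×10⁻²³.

3.2×10⁻⁵ M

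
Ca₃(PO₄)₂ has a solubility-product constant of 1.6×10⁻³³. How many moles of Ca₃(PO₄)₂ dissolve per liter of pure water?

Ca₃(PO₄)₂(s) ⇌ 3 Ca²⁺(aq) + 2 PO₄³⁻(aq)
With molar solubility s: [Ca²⁺] = 3s, [PO₄³⁻] = 2s.
Ksp = [Ca²⁺]^3[PO₄³⁻]^2 = (3s)^3 · (2s)^2 = 108s^5
108s^5 = 1.6×10⁻³³  ⇒  s^5 = 1.5×10⁻³⁵
s = 1.1×10⁻⁷ M

1.1×10⁻⁷ M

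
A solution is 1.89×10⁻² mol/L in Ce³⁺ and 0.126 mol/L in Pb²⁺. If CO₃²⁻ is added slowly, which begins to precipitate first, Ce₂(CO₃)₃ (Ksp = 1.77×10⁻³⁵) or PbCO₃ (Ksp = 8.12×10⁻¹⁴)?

Each salt precipitates once Q = Ksp for that salt.
For Ce₂(CO₃)₃: [CO₃²⁻] = (Ksp/[Ce³⁺]^2)^(1/3) = 3.67×10⁻¹¹ mol/L
For PbCO₃: [CO₃²⁻] = (Ksp/[Pb²⁺]) = 6.44×10⁻¹³ mol/L
The smaller threshold [CO₃²⁻] is reached first, so PbCO₃ precipitates first.

PbCO₃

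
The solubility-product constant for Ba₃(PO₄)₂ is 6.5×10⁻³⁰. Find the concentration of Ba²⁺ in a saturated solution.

1.7×10⁻⁶ M

Ba₃(PO₄)₂(s) ⇌ 3 Ba²⁺(aq) + 2 PO₄³⁻(aq)
Call the molar solubility s, so that [Ba²⁺] = 3s and [PO₄³⁻] = 2s.
Ksp = [Ba²⁺]^3[PO₄³⁻]^2 = (3s)^3 · (2s)^2 = 108s^5 = 6.5×10⁻³⁰
s = 5.7×10⁻⁷ mol/L
[Ba²⁺] = 3s = 1.7×10⁻⁶ mol/L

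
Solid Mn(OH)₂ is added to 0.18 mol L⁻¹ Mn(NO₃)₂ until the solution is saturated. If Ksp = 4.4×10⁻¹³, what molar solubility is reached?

Mn(OH)₂(s) ⇌ Mn²⁺(aq) + 2 OH⁻(aq)
Mn²⁺ is already present at 0.18 mol L⁻¹. If s mol/L of Mn(OH)₂ dissolves, [OH⁻] = 2s while [Mn²⁺] ≈ 0.18 mol L⁻¹.
Ksp = [Mn²⁺][OH⁻]^2 = (0.18)(2s)^2
(2s)^2 = 4.4×10⁻¹³ / (0.18) = 2.4×10⁻¹²
s = 7.8×10⁻⁷ mol L⁻¹

7.8×10⁻⁷ M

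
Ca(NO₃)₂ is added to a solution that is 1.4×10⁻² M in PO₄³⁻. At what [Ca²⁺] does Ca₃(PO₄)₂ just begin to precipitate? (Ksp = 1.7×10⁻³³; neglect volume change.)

2.1×10⁻¹⁰ M

The threshold for precipitation is Q = Ksp.
Ca₃(PO₄)₂(s) ⇌ 3 Ca²⁺(aq) + 2 PO₄³⁻(aq)
Ksp = [Ca²⁺]^3[PO₄³⁻]^2 = [Ca²⁺]^3(1.4×10⁻²)^2
[Ca²⁺]^3 = 1.7×10⁻³³ / (1.4×10⁻²)^2 = 8.7×10⁻³⁰
[Ca²⁺] = 2.1×10⁻¹⁰ M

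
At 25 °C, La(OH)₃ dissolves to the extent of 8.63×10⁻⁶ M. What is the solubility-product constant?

Ksp = 1.50×10⁻¹⁹

La(OH)₃(s) ⇌ La³⁺(aq) + 3 OH⁻(aq)
Let s be the molar solubility. Then [La³⁺] = s and [OH⁻] = 3s.
Ksp = [La³⁺][OH⁻]^3 = s · (3s)^3 = 27s^4
Ksp = 27 × (8.63×10⁻⁶)^4 = 1.50×10⁻¹⁹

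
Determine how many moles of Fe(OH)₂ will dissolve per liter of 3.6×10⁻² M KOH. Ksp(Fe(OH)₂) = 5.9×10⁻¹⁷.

Fe(OH)₂(s) ⇌ Fe²⁺(aq) + 2 OH⁻(aq)
OH⁻ is already present at 3.6×10⁻² M. If s mol/L of Fe(OH)₂ dissolves, [Fe²⁺] = s while [OH⁻] ≈ 3.6×10⁻² M.
Ksp = [Fe²⁺][OH⁻]^2 = s(3.6×10⁻²)^2
s = 5.9×10⁻¹⁷ / (3.6×10⁻²)^2 = 4.6×10⁻¹⁴
s = 4.6×10⁻¹⁴ M

4.6×10⁻¹⁴ M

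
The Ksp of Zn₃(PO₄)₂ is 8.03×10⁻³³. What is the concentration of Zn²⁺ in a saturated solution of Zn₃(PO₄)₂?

Zn₃(PO₄)₂(s) ⇌ 3 Zn²⁺(aq) + 2 PO₄³⁻(aq)
Call the molar solubility s, so that [Zn²⁺] = 3s and [PO₄³⁻] = 2s.
Ksp = [Zn²⁺]^3[PO₄³⁻]^2 = (3s)^3 · (2s)^2 = 108s^5 = 8.03×10⁻³³
s = 1.49×10⁻⁷ M
[Zn²⁺] = 3s = 4.48×10⁻⁷ M

4.48×10⁻⁷ M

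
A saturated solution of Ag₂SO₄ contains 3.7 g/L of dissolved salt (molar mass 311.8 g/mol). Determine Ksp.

Ksp = 6.7×10⁻⁶

s = (3.7 g L⁻¹)/(311.8 g mol⁻¹) = 1.187×10⁻² M
Ag₂SO₄(s) ⇌ 2 Ag⁺(aq) + SO₄²⁻(aq)
Let s be the molar solubility. Then [Ag⁺] = 2s and [SO₄²⁻] = s.
Ksp = [Ag⁺]^2[SO₄²⁻] = (2s)^2 · s = 4s^3
Ksp = 4 × (1.187×10⁻²)^3 = 6.7×10⁻⁶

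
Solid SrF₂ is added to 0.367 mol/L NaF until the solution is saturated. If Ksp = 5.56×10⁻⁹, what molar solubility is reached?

4.13×10⁻⁸ M

SrF₂(s) ⇌ Sr²⁺(aq) + 2 F⁻(aq)
The solution already contains F⁻ at 0.367 mol/L. Let s be the molar solubility of SrF₂.
[F⁻] ≈ 0.367 mol/L (common ion dominates); [Sr²⁺] = s.
Ksp = [Sr²⁺][F⁻]^2 = s(0.367)^2
s = 5.56×10⁻⁹ / (0.367)^2 = 4.13×10⁻⁸
s = 4.13×10⁻⁸ mol/L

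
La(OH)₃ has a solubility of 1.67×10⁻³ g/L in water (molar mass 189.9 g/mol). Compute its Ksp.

Ksp = 1.61×10⁻¹⁹

s = (1.67×10⁻³ g L⁻¹)/(189.9 g mol⁻¹) = 8.7941×10⁻⁶ M
La(OH)₃(s) ⇌ La³⁺(aq) + 3 OH⁻(aq)
Let s be the molar solubility. Then [La³⁺] = s and [OH⁻] = 3s.
Ksp = [La³⁺][OH⁻]^3 = s · (3s)^3 = 27s^4
Ksp = 27 × (8.7941×10⁻⁶)^4 = 1.61×10⁻¹⁹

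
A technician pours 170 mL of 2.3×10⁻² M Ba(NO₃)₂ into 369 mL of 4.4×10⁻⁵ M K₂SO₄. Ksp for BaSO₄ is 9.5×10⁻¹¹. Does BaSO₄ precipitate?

Total volume after mixing = 170 + 369 = 539 mL.
[Ba²⁺] = (2.3×10⁻²)(170)/539 = 7.3×10⁻³ M
[SO₄²⁻] = (4.4×10⁻⁵)(369)/539 = 3.0×10⁻⁵ M
Q = [Ba²⁺][SO₄²⁻] = 2.2×10⁻⁷
Since Q (2.2×10⁻⁷) exceeds Ksp (9.5×10⁻¹¹), BaSO₄ will precipitate.

Yes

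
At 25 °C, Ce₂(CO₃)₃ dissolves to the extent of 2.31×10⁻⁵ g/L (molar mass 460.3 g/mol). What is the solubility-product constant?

Ksp = 3.44×10⁻³⁵

s = (2.31×10⁻⁵ g L⁻¹)/(460.3 g mol⁻¹) = 5.0185×10⁻⁸ M
Ce₂(CO₃)₃(s) ⇌ 2 Ce³⁺(aq) + 3 CO₃²⁻(aq)
For each mole of Ce₂(CO₃)₃ that dissolves per liter, [Ce³⁺] = 2s and [CO₃²⁻] = 3s; let s denote this solubility.
Ksp = [Ce³⁺]^2[CO₃²⁻]^3 = (2s)^2 · (3s)^3 = 108s^5
Ksp = 108 × (5.0185×10⁻⁸)^5 = 3.44×10⁻³⁵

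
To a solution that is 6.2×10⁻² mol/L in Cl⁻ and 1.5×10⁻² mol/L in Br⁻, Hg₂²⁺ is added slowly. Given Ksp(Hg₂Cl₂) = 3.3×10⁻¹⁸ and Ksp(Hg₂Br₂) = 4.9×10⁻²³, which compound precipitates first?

A salt starts to precipitate once the ion product Q reaches its Ksp.
For Hg₂Cl₂: [Hg₂²⁺] = (Ksp/[Cl⁻]^2) = 8.6×10⁻¹⁶ mol/L
For Hg₂Br₂: [Hg₂²⁺] = (Ksp/[Br⁻]^2) = 2.2×10⁻¹⁹ mol/L
The smaller threshold [Hg₂²⁺] is reached first, so Hg₂Br₂ precipitates first.

Hg₂Br₂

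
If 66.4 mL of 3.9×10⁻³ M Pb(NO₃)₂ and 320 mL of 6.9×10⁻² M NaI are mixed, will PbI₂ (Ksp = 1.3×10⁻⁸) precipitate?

After mixing, V = 66.4 mL + 320 mL = 386.4 mL.
[Pb²⁺] = (3.9×10⁻³)(66.4)/386.4 = 6.7×10⁻⁴ M
[I⁻] = (6.9×10⁻²)(320)/386.4 = 5.7×10⁻² M
Q = [Pb²⁺][I⁻]^2 = 2.2×10⁻⁶
Q = 2.2×10⁻⁶ > Ksp = 1.3×10⁻⁸, so the solution is supersaturated and PbI₂ precipitates.

Yes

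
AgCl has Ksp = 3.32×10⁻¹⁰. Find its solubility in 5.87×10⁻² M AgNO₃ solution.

5.66×10⁻⁹ M

AgCl(s) ⇌ Ag⁺(aq) + Cl⁻(aq)
Let s be the solubility of AgCl here. The common ion gives [Ag⁺] ≈ 5.87×10⁻² M, and [Cl⁻] = s.
Ksp = [Ag⁺][Cl⁻] = (5.87×10⁻²)s
s = 3.32×10⁻¹⁰ / (5.87×10⁻²) = 5.66×10⁻⁹
s = 5.66×10⁻⁹ M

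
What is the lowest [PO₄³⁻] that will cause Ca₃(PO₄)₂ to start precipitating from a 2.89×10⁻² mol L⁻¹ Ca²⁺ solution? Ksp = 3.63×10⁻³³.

1.23×10⁻¹⁴ M

A salt starts to precipitate once the ion product Q reaches its Ksp.
Ca₃(PO₄)₂(s) ⇌ 3 Ca²⁺(aq) + 2 PO₄³⁻(aq)
Ksp = [Ca²⁺]^3[PO₄³⁻]^2 = [PO₄³⁻]^2(2.89×10⁻²)^3
[PO₄³⁻]^2 = 3.63×10⁻³³ / (2.89×10⁻²)^3 = 1.50×10⁻²⁸
[PO₄³⁻] = 1.23×10⁻¹⁴ mol L⁻¹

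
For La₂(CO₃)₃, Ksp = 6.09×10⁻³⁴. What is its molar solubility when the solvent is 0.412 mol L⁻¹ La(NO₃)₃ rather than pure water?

La₂(CO₃)₃(s) ⇌ 2 La³⁺(aq) + 3 CO₃²⁻(aq)
La³⁺ is already present at 0.412 mol L⁻¹. If s mol/L of La₂(CO₃)₃ dissolves, [CO₃²⁻] = 3s while [La³⁺] ≈ 0.412 mol L⁻¹.
Ksp = [La³⁺]^2[CO₃²⁻]^3 = (0.412)^2(3s)^3
(3s)^3 = 6.09×10⁻³⁴ / (0.412)^2 = 3.59×10⁻³³
s = 5.10×10⁻¹² mol L⁻¹

5.10×10⁻¹² M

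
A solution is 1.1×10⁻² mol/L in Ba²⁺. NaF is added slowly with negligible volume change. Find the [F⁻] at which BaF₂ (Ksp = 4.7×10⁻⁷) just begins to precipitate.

Precipitation begins when Q = Ksp.
BaF₂(s) ⇌ Ba²⁺(aq) + 2 F⁻(aq)
Ksp = [Ba²⁺][F⁻]^2 = [F⁻]^2(1.1×10⁻²)
[F⁻]^2 = 4.7×10⁻⁷ / (1.1×10⁻²) = 4.3×10⁻⁵
[F⁻] = 6.5×10⁻³ mol/L

6.5×10⁻³ M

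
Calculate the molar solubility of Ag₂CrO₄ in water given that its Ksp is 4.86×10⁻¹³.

4.95×10⁻⁵ M

Ag₂CrO₄(s) ⇌ 2 Ag⁺(aq) + CrO₄²⁻(aq)
If s mol/L of Ag₂CrO₄ dissolves, [Ag⁺] = 2s and [CrO₄²⁻] = s.
Ksp = [Ag⁺]^2[CrO₄²⁻] = (2s)^2 · s = 4s^3
4s^3 = 4.86×10⁻¹³  ⇒  s^3 = 1.22×10⁻¹³
s = (1.22×10⁻¹³)^(1/3) = 4.95×10⁻⁵ M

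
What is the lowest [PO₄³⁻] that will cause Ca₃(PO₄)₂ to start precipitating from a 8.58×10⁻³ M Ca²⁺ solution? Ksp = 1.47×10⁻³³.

4.82×10⁻¹⁴ M

Precipitation of each salt begins when its ion product equals Ksp.
Ca₃(PO₄)₂(s) ⇌ 3 Ca²⁺(aq) + 2 PO₄³⁻(aq)
Ksp = [Ca²⁺]^3[PO₄³⁻]^2 = [PO₄³⁻]^2(8.58×10⁻³)^3
[PO₄³⁻]^2 = 1.47×10⁻³³ / (8.58×10⁻³)^3 = 2.33×10⁻²⁷
[PO₄³⁻] = 4.82×10⁻¹⁴ M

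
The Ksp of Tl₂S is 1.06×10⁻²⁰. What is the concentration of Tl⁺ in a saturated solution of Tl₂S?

Tl₂S(s) ⇌ 2 Tl⁺(aq) + S²⁻(aq)
With molar solubility s: [Tl⁺] = 2s, [S²⁻] = s.
Ksp = [Tl⁺]^2[S²⁻] = (2s)^2 · s = 4s^3 = 1.06×10⁻²⁰
s = 1.38×10⁻⁷ mol L⁻¹
[Tl⁺] = 2s = 2.77×10⁻⁷ mol L⁻¹

2.77×10⁻⁷ M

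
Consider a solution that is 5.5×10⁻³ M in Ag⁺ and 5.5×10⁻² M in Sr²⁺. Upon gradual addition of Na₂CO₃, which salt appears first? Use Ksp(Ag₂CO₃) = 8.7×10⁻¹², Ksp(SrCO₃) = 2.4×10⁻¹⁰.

SrCO₃

Each salt precipitates once Q = Ksp for that salt.
For Ag₂CO₃: [CO₃²⁻] = (Ksp/[Ag⁺]^2) = 2.9×10⁻⁷ M
For SrCO₃: [CO₃²⁻] = (Ksp/[Sr²⁺]) = 4.4×10⁻⁹ M
The smaller threshold [CO₃²⁻] is reached first, so SrCO₃ precipitates first.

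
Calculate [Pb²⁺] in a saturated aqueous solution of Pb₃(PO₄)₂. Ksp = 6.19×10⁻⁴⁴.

2.68×10⁻⁹ M

Pb₃(PO₄)₂(s) ⇌ 3 Pb²⁺(aq) + 2 PO₄³⁻(aq)
Let s be the molar solubility. Then [Pb²⁺] = 3s and [PO₄³⁻] = 2s.
Ksp = [Pb²⁺]^3[PO₄³⁻]^2 = (3s)^3 · (2s)^2 = 108s^5 = 6.19×10⁻⁴⁴
s = 8.95×10⁻¹⁰ mol/L
[Pb²⁺] = 3s = 2.68×10⁻⁹ mol/L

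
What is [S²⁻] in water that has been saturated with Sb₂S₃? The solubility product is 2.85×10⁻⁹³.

Sb₂S₃(s) ⇌ 2 Sb³⁺(aq) + 3 S²⁻(aq)
With molar solubility s: [Sb³⁺] = 2s, [S²⁻] = 3s.
Ksp = [Sb³⁺]^2[S²⁻]^3 = (2s)^2 · (3s)^3 = 108s^5 = 2.85×10⁻⁹³
s = 1.21×10⁻¹⁹ M
[S²⁻] = 3s = 3.64×10⁻¹⁹ M

3.64×10⁻¹⁹ M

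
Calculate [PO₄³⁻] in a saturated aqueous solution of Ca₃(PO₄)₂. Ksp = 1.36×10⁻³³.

2.09×10⁻⁷ M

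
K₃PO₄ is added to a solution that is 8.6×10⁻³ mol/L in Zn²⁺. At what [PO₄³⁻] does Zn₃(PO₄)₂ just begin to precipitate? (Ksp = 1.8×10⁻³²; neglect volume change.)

1.7×10⁻¹³ M

Each salt precipitates once Q = Ksp for that salt.
Zn₃(PO₄)₂(s) ⇌ 3 Zn²⁺(aq) + 2 PO₄³⁻(aq)
Ksp = [Zn²⁺]^3[PO₄³⁻]^2 = [PO₄³⁻]^2(8.6×10⁻³)^3
[PO₄³⁻]^2 = 1.8×10⁻³² / (8.6×10⁻³)^3 = 2.8×10⁻²⁶
[PO₄³⁻] = 1.7×10⁻¹³ mol/L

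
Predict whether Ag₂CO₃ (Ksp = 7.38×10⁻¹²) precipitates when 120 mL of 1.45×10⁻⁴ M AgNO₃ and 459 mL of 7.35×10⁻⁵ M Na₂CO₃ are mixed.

No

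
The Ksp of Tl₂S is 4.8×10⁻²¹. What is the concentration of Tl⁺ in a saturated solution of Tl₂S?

2.1×10⁻⁷ M

Tl₂S(s) ⇌ 2 Tl⁺(aq) + S²⁻(aq)
Let s be the molar solubility. Then [Tl⁺] = 2s and [S²⁻] = s.
Ksp = [Tl⁺]^2[S²⁻] = (2s)^2 · s = 4s^3 = 4.8×10⁻²¹
s = 1.1×10⁻⁷ mol L⁻¹
[Tl⁺] = 2s = 2.1×10⁻⁷ mol L⁻¹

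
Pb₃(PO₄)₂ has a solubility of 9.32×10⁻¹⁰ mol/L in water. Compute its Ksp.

Ksp = 7.59×10⁻⁴⁴

Pb₃(PO₄)₂(s) ⇌ 3 Pb²⁺(aq) + 2 PO₄³⁻(aq)
Let s be the molar solubility. Then [Pb²⁺] = 3s and [PO₄³⁻] = 2s.
Ksp = [Pb²⁺]^3[PO₄³⁻]^2 = (3s)^3 · (2s)^2 = 108s^5
Ksp = 108 × (9.32×10⁻¹⁰)^5 = 7.59×10⁻⁴⁴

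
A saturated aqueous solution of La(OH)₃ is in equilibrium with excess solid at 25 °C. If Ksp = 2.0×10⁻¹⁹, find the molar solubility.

La(OH)₃(s) ⇌ La³⁺(aq) + 3 OH⁻(aq)
Let s be the molar solubility. Then [La³⁺] = s and [OH⁻] = 3s.
Ksp = [La³⁺][OH⁻]^3 = s · (3s)^3 = 27s^4
27s^4 = 2.0×10⁻¹⁹  ⇒  s^4 = 7.4×10⁻²¹
Taking the 4th root, s = 9.3×10⁻⁶ M.

9.3×10⁻⁶ M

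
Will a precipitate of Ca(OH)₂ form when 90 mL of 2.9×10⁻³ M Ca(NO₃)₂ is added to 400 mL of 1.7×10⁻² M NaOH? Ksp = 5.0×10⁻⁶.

The combined volume is 490 mL.
[Ca²⁺] = (2.9×10⁻³)(90)/490 = 5.3×10⁻⁴ M
[OH⁻] = (1.7×10⁻²)(400)/490 = 1.4×10⁻² M
Q = [Ca²⁺][OH⁻]^2 = 1.0×10⁻⁷
Q = 1.0×10⁻⁷ < Ksp = 5.0×10⁻⁶, so the solution is unsaturated and no precipitate forms.

No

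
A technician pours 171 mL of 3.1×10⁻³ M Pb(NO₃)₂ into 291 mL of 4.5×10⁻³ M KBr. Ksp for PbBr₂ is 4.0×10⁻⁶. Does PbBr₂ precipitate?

No

Total volume after mixing = 171 + 291 = 462 mL.
[Pb²⁺] = (3.1×10⁻³)(171)/462 = 1.1×10⁻³ M
[Br⁻] = (4.5×10⁻³)(291)/462 = 2.8×10⁻³ M
Q = [Pb²⁺][Br⁻]^2 = 9.2×10⁻⁹
Q < Ksp (9.2×10⁻⁹ vs 4.0×10⁻⁶); the solution remains unsaturated and no precipitate forms.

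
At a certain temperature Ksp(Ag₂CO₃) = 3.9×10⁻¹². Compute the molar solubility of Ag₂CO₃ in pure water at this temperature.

9.9×10⁻⁵ M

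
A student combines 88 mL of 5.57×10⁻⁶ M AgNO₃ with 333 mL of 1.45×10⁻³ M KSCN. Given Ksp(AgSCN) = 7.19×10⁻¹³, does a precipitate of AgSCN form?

Yes

After mixing, V = 88 mL + 333 mL = 421 mL.
[Ag⁺] = (5.57×10⁻⁶)(88)/421 = 1.16×10⁻⁶ M
[SCN⁻] = (1.45×10⁻³)(333)/421 = 1.15×10⁻³ M
Q = [Ag⁺][SCN⁻] = 1.34×10⁻⁹
Q = 1.34×10⁻⁹ > Ksp = 7.19×10⁻¹³, so the solution is supersaturated and AgSCN precipitates.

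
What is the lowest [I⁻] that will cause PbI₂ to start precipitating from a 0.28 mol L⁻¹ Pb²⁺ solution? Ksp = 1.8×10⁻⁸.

Precipitation begins when Q = Ksp.
PbI₂(s) ⇌ Pb²⁺(aq) + 2 I⁻(aq)
Ksp = [Pb²⁺][I⁻]^2 = [I⁻]^2(0.28)
[I⁻]^2 = 1.8×10⁻⁸ / (0.28) = 6.4×10⁻⁸
[I⁻] = 2.5×10⁻⁴ mol L⁻¹

2.5×10⁻⁴ M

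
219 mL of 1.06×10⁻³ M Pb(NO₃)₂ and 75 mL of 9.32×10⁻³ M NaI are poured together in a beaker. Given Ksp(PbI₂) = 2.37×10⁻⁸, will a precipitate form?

The combined volume is 294 mL.
[Pb²⁺] = (1.06×10⁻³)(219)/294 = 7.90×10⁻⁴ M
[I⁻] = (9.32×10⁻³)(75)/294 = 2.38×10⁻³ M
Q = [Pb²⁺][I⁻]^2 = 4.46×10⁻⁹
Since Q (4.46×10⁻⁹) is less than Ksp (2.37×10⁻⁸), no PbI₂ precipitates.

No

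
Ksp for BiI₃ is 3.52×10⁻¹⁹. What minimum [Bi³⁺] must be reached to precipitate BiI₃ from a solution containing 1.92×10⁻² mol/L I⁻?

4.97×10⁻¹⁴ M

A salt starts to precipitate once the ion product Q reaches its Ksp.
BiI₃(s) ⇌ Bi³⁺(aq) + 3 I⁻(aq)
Ksp = [Bi³⁺][I⁻]^3 = [Bi³⁺](1.92×10⁻²)^3
[Bi³⁺] = 3.52×10⁻¹⁹ / (1.92×10⁻²)^3 = 4.97×10⁻¹⁴
[Bi³⁺] = 4.97×10⁻¹⁴ mol/L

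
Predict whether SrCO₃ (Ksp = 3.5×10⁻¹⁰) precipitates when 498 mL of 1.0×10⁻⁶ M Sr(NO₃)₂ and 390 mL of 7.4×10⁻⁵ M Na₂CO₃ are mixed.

No

The combined volume is 888 mL.
[Sr²⁺] = (1.0×10⁻⁶)(498)/888 = 5.6×10⁻⁷ M
[CO₃²⁻] = (7.4×10⁻⁵)(390)/888 = 3.3×10⁻⁵ M
Q = [Sr²⁺][CO₃²⁻] = 1.8×10⁻¹¹
Since Q (1.8×10⁻¹¹) is less than Ksp (3.5×10⁻¹⁰), no SrCO₃ precipitates.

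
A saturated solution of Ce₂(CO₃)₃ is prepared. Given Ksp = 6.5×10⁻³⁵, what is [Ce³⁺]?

Ce₂(CO₃)₃(s) ⇌ 2 Ce³⁺(aq) + 3 CO₃²⁻(aq)
Let s be the molar solubility. Then [Ce³⁺] = 2s and [CO₃²⁻] = 3s.
Ksp = [Ce³⁺]^2[CO₃²⁻]^3 = (2s)^2 · (3s)^3 = 108s^5 = 6.5×10⁻³⁵
s = 5.7×10⁻⁸ mol/L
[Ce³⁺] = 2s = 1.1×10⁻⁷ mol/L

1.1×10⁻⁷ M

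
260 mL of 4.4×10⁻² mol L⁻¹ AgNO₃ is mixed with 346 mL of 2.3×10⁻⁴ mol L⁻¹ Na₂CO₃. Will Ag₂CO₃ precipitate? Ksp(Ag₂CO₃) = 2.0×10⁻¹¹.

Yes

The combined volume is 606 mL.
[Ag⁺] = (4.4×10⁻²)(260)/606 = 1.9×10⁻² mol L⁻¹
[CO₃²⁻] = (2.3×10⁻⁴)(346)/606 = 1.3×10⁻⁴ mol L⁻¹
Q = [Ag⁺]^2[CO₃²⁻] = 4.7×10⁻⁸
Because Q > Ksp (4.7×10⁻⁸ vs 2.0×10⁻¹¹), a precipitate of Ag₂CO₃ forms.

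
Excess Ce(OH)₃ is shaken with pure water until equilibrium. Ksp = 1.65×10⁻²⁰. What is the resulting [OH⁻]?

Ce(OH)₃(s) ⇌ Ce³⁺(aq) + 3 OH⁻(aq)
For each mole of Ce(OH)₃ that dissolves per liter, [Ce³⁺] = s and [OH⁻] = 3s; let s denote this solubility.
Ksp = [Ce³⁺][OH⁻]^3 = s · (3s)^3 = 27s^4 = 1.65×10⁻²⁰
s = 4.97×10⁻⁶ mol L⁻¹
[OH⁻] = 3s = 1.49×10⁻⁵ mol L⁻¹

1.49×10⁻⁵ M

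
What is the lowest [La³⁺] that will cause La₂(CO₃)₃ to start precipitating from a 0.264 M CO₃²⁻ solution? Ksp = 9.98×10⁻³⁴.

The threshold for precipitation is Q = Ksp.
La₂(CO₃)₃(s) ⇌ 2 La³⁺(aq) + 3 CO₃²⁻(aq)
Ksp = [La³⁺]^2[CO₃²⁻]^3 = [La³⁺]^2(0.264)^3
[La³⁺]^2 = 9.98×10⁻³⁴ / (0.264)^3 = 5.42×10⁻³²
[La³⁺] = 2.33×10⁻¹⁶ M

2.33×10⁻¹⁶ M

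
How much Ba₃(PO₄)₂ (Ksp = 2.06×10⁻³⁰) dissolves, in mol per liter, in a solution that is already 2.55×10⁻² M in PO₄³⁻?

4.90×10⁻¹⁰ M

Ba₃(PO₄)₂(s) ⇌ 3 Ba²⁺(aq) + 2 PO₄³⁻(aq)
Let s be the solubility of Ba₃(PO₄)₂ here. The common ion gives [PO₄³⁻] ≈ 2.55×10⁻² M, and [Ba²⁺] = 3s.
Ksp = [Ba²⁺]^3[PO₄³⁻]^2 = (3s)^3(2.55×10⁻²)^2
(3s)^3 = 2.06×10⁻³⁰ / (2.55×10⁻²)^2 = 3.17×10⁻²⁷
s = 4.90×10⁻¹⁰ M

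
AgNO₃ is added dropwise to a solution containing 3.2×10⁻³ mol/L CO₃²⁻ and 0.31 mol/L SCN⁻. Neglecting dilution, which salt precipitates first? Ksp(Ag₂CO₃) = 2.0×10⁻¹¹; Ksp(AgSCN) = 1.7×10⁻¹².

Each salt precipitates once Q = Ksp for that salt.
For Ag₂CO₃: [Ag⁺] = (Ksp/[CO₃²⁻])^(1/2) = 7.9×10⁻⁵ mol/L
For AgSCN: [Ag⁺] = (Ksp/[SCN⁻]) = 5.5×10⁻¹² mol/L
AgSCN requires the lower [Ag⁺], so it precipitates first.

AgSCN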